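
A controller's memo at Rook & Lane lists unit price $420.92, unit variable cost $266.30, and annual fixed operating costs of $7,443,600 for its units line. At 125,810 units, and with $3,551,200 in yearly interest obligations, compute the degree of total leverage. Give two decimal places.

2.30

Total contribution margin = 125,810 × $154.62 = $19,452,742.20.
Operating income = contribution − fixed costs = $19,452,742.20 − $7,443,600 = $12,009,142.20. Interest = $3,551,200.00, so EBIT − I = $8,457,942.20.
Degree of total leverage = total CM / (EBIT − interest) = $19,452,742.20 / $8,457,942.20 = 2.2999.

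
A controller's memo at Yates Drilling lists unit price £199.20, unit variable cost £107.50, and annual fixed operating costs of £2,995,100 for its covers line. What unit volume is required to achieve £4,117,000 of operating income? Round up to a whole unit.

Each unit contributes £199.20 − £107.50 = £91.70.
Units = (FC + target) / CM = (£2,995,100 + £4,117,000) / £91.70 = 77,558.34, so 77,559 covers.

77,559 covers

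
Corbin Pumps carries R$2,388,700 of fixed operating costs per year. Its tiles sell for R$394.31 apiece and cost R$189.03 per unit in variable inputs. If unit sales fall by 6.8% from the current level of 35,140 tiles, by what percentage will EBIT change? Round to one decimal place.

At 35,140 units, contribution = 35,140 × R$205.28 = R$7,213,539.20.
Operating income = contribution − fixed costs = R$7,213,539.20 − R$2,388,700 = R$4,824,839.20.
Degree of operating leverage = R$7,213,539.20 / R$4,824,839.20 = 1.4951.
Operating income changes by 1.4951 × -6.8% = -10.2%.

-10.2%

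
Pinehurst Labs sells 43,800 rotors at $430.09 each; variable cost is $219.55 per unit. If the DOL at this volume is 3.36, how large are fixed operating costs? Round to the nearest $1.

$6,477,113

Contribution at this volume is 43,800 × $210.54 = $9,221,652.00.
Since DOL = CM ÷ EBIT, EBIT = $9,221,652.00 ÷ 3.36 = $2,744,539.29.
And FC = contribution − EBIT = $9,221,652.00 − $2,744,539.29 = $6,477,113.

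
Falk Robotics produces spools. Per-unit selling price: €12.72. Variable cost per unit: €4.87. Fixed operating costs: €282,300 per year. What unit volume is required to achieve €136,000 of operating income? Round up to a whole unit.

53,287 spools

Unit CM = price − variable cost = €12.72 − €4.87 = €7.85.
Need Q such that Q × €7.85 − €282,300 = €136,000, i.e. Q = €418,300 / €7.85 = 53,286.62 → 53,287.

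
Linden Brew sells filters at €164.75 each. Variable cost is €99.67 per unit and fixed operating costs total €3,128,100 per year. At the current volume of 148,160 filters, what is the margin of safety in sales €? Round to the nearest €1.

€16,490,576

Unit CM = price − variable cost = €164.75 − €99.67 = €65.08. Break-even units = €3,128,100 ÷ €65.08 = 48,065.46; break-even revenue = 48,065.46 × €164.75 = €7,918,784.19.
Actual sales revenue = 148,160 × €164.75 = €24,409,360.00.
Margin of safety = €24,409,360.00 − €7,918,784.19 = €16,490,576.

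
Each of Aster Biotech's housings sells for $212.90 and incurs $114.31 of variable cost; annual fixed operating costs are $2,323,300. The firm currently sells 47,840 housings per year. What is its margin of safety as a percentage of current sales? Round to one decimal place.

50.7%

Contribution margin per unit = $212.90 − $114.31 = $98.59. Break-even units = $2,323,300 ÷ $98.59 = 23,565.27; break-even revenue = 23,565.27 × $212.90 = $5,017,046.05.
Current sales = 47,840 × $212.90 = $10,185,136.00.
Margin of safety = ($10,185,136.00 − $5,017,046.05) ÷ $10,185,136.00 = 50.7%.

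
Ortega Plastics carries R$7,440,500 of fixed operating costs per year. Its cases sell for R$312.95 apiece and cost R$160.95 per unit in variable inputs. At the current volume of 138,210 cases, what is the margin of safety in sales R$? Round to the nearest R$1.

Each unit contributes R$312.95 − R$160.95 = R$152.00. Break-even units = R$7,440,500 ÷ R$152.00 = 48,950.66; break-even revenue = 48,950.66 × R$312.95 = R$15,319,108.39.
Actual sales revenue = 138,210 × R$312.95 = R$43,252,819.50.
Margin of safety = R$43,252,819.50 − R$15,319,108.39 = R$27,933,711.

R$27,933,711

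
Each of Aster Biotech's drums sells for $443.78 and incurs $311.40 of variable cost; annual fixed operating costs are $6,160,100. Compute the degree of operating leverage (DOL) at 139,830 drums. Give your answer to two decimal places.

1.50

At 139,830 units, contribution = 139,830 × $132.38 = $18,510,695.40.
EBIT = $18,510,695.40 − $6,160,100 = $12,350,595.40.
Degree of operating leverage = $18,510,695.40 / $12,350,595.40 = 1.4988.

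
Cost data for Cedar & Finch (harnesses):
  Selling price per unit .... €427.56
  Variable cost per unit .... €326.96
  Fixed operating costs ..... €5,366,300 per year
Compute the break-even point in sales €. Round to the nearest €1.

CM per unit = €427.56 − €326.96 = €100.60; CM ratio = €100.60 / €427.56 = 0.2353.
Break-even revenue = fixed costs × price ÷ CM = €5,366,300 × €427.56 ÷ €100.60 = €22,807,308.

€22,807,308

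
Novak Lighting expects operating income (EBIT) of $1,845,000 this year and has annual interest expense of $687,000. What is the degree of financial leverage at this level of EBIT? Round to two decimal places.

1.59

Interest = $687,000.00.
Degree of financial leverage = EBIT / (EBIT − interest) = $1,845,000 / $1,158,000.00 = 1.5933.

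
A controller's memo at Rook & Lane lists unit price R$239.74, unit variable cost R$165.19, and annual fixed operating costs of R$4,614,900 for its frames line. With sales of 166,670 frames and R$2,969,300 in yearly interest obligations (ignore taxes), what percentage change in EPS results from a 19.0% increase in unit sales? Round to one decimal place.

At 166,670 units, contribution = 166,670 × R$74.55 = R$12,425,248.50.
Subtracting fixed costs: EBIT = R$12,425,248.50 − R$4,614,900 = R$7,810,348.50.
After interest of R$2,969,300.00, pre-tax earnings = R$4,841,048.50.
Degree of combined leverage = contribution ÷ (EBIT − I) = R$12,425,248.50 ÷ R$4,841,048.50 = 2.5666.
%ΔEPS = DCL × %ΔSales = 2.5666 × +19.0% = +48.8%.

+48.8%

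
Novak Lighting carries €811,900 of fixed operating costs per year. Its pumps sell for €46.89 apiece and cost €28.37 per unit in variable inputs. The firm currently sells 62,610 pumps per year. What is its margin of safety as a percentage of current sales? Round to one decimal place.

Contribution margin per unit = €46.89 − €28.37 = €18.52. Break-even units = €811,900 ÷ €18.52 = 43,839.09; break-even revenue = 43,839.09 × €46.89 = €2,055,615.06.
Current sales = 62,610 × €46.89 = €2,935,782.90.
Margin of safety = (€2,935,782.90 − €2,055,615.06) ÷ €2,935,782.90 = 30.0%.

30.0%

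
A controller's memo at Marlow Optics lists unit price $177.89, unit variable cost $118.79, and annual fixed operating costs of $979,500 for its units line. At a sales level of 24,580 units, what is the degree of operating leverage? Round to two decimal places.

3.07

Total contribution margin = 24,580 × $59.10 = $1,452,678.00.
Subtracting fixed costs: EBIT = $1,452,678.00 − $979,500 = $473,178.00.
Degree of operating leverage = $1,452,678.00 / $473,178.00 = 3.0700.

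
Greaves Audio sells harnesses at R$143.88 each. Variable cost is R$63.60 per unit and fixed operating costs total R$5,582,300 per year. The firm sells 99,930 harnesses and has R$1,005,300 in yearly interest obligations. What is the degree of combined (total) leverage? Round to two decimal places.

5.59

Contribution at this volume is 99,930 × R$80.28 = R$8,022,380.40.
Subtracting fixed costs: EBIT = R$8,022,380.40 − R$5,582,300 = R$2,440,080.40. Interest = R$1,005,300.00.
DOL = R$8,022,380.40 ÷ R$2,440,080.40 = 3.2878; DFL = R$2,440,080.40 ÷ R$1,434,780.40 = 1.7007.
DCL = DOL × DFL = 3.2878 × 1.7007 = 5.5916.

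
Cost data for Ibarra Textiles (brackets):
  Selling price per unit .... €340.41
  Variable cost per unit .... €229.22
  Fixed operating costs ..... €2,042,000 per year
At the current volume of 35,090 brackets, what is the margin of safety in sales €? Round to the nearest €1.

Contribution margin per unit = €340.41 − €229.22 = €111.19. Break-even units = €2,042,000 ÷ €111.19 = 18,364.96; break-even revenue = 18,364.96 × €340.41 = €6,251,616.33.
Current sales = 35,090 × €340.41 = €11,944,986.90.
Margin of safety = €11,944,986.90 − €6,251,616.33 = €5,693,371.

€5,693,371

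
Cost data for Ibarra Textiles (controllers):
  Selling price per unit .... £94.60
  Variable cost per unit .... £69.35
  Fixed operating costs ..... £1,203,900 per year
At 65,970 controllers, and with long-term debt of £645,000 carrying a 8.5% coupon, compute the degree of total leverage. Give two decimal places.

Contribution at this volume is 65,970 × £25.25 = £1,665,742.50.
EBIT = £1,665,742.50 − £1,203,900 = £461,842.50. Interest = £54,825.00, so EBIT − I = £407,017.50.
Degree of total leverage = total CM / (EBIT − interest) = £1,665,742.50 / £407,017.50 = 4.0926.

4.09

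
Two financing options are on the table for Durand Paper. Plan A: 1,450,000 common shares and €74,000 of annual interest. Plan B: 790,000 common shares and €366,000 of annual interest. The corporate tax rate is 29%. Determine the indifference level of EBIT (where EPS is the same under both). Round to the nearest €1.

Set EPS_A = EPS_B: (EBIT − €74,000)(1 − 0.29) ÷ 1,450,000 = (EBIT − €366,000)(1 − 0.29) ÷ 790,000.
The (1 − t) factor cancels: (EBIT − 74,000) × 790,000 = (EBIT − 366,000) × 1,450,000.
Solving, EBIT = (366,000·1,450,000 − 74,000·790,000) / (1,450,000 − 790,000) = 472,240,000,000 / 660,000 = 715,515.15.

€715,515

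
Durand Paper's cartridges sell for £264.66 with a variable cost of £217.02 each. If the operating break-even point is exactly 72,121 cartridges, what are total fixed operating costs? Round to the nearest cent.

£3,435,844.44

Each unit contributes £264.66 − £217.02 = £47.64.
Fixed costs = break-even units × CM = 72,121 × £47.64 = £3,435,844.44.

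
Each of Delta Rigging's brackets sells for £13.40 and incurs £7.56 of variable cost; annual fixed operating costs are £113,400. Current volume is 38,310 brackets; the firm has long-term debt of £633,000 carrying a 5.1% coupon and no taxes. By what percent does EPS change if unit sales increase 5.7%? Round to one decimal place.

+16.3%

At 38,310 units, contribution = 38,310 × £5.84 = £223,730.40.
Subtracting fixed costs: EBIT = £223,730.40 − £113,400 = £110,330.40.
Interest = £32,283.00, so EBIT − I = £78,047.40.
DCL = total CM / (EBIT − I) = £223,730.40 / £78,047.40 = 2.8666.
EPS therefore changes by 2.8666 × (+5.7%) = +16.3%.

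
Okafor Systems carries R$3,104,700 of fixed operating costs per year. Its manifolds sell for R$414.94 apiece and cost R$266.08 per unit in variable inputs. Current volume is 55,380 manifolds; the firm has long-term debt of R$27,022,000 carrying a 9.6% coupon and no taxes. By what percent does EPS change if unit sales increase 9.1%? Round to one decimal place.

At 55,380 units, contribution = 55,380 × R$148.86 = R$8,243,866.80.
Subtracting fixed costs: EBIT = R$8,243,866.80 − R$3,104,700 = R$5,139,166.80.
After interest of R$2,594,112.00, pre-tax earnings = R$2,545,054.80.
DCL = total CM / (EBIT − I) = R$8,243,866.80 / R$2,545,054.80 = 3.2392.
%ΔEPS = DCL × %ΔSales = 3.2392 × +9.1% = +29.5%.

+29.5%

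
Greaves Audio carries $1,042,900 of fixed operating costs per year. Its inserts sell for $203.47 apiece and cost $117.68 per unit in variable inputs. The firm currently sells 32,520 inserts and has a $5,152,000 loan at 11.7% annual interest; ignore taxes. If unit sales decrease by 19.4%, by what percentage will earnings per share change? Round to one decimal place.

At 32,520 units, contribution = 32,520 × $85.79 = $2,789,890.80.
EBIT = $2,789,890.80 − $1,042,900 = $1,746,990.80.
Interest = $602,784.00, so EBIT − I = $1,144,206.80.
Degree of combined leverage = contribution ÷ (EBIT − I) = $2,789,890.80 ÷ $1,144,206.80 = 2.4383.
EPS therefore changes by 2.4383 × (-19.4%) = -47.3%.

-47.3%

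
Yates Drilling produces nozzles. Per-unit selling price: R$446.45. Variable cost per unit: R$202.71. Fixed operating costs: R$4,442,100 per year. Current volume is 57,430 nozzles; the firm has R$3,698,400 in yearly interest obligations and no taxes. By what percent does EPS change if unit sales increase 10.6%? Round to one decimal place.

Contribution at this volume is 57,430 × R$243.74 = R$13,997,988.20.
Operating income = contribution − fixed costs = R$13,997,988.20 − R$4,442,100 = R$9,555,888.20.
After interest of R$3,698,400.00, pre-tax earnings = R$5,857,488.20.
DCL = total CM / (EBIT − I) = R$13,997,988.20 / R$5,857,488.20 = 2.3898.
EPS therefore changes by 2.3898 × (+10.6%) = +25.3%.

+25.3%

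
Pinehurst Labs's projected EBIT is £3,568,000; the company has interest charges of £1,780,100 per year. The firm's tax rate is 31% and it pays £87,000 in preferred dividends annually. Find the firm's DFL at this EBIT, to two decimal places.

Annual interest charges come to £1,780,100.00.
Pre-tax preferred-dividend burden = £87,000 ÷ (1 − 0.31) = £126,086.96.
DFL = EBIT ÷ [EBIT − I − D_p/(1−t)] = £3,568,000 ÷ [£3,568,000 − £1,780,100.00 − £126,086.96] = £3,568,000 ÷ £1,661,813.04 = 2.1471.

2.15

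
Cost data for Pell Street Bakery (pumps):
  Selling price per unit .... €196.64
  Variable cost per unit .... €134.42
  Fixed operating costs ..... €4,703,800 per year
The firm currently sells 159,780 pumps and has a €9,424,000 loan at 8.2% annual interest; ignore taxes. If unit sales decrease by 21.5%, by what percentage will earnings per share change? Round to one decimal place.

Contribution at this volume is 159,780 × €62.22 = €9,941,511.60.
Operating income = contribution − fixed costs = €9,941,511.60 − €4,703,800 = €5,237,711.60.
Interest = €772,768.00, so EBIT − I = €4,464,943.60.
Degree of combined leverage = contribution ÷ (EBIT − I) = €9,941,511.60 ÷ €4,464,943.60 = 2.2266.
EPS therefore changes by 2.2266 × (-21.5%) = -47.9%.

-47.9%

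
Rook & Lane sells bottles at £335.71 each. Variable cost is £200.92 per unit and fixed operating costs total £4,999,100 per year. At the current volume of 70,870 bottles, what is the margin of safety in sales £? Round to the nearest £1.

£11,340,934

Unit CM = price − variable cost = £335.71 − £200.92 = £134.79. Break-even units = £4,999,100 ÷ £134.79 = 37,088.06; break-even revenue = 37,088.06 × £335.71 = £12,450,833.60.
Current sales = 70,870 × £335.71 = £23,791,767.70.
Margin of safety = £23,791,767.70 − £12,450,833.60 = £11,340,934.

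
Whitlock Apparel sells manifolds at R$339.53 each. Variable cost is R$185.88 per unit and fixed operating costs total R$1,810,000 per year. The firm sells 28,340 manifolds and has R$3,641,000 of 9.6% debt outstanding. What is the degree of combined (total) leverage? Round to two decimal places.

1.98

Total contribution margin = 28,340 × R$153.65 = R$4,354,441.00.
Subtracting fixed costs: EBIT = R$4,354,441.00 − R$1,810,000 = R$2,544,441.00. Interest = R$349,536.00, so EBIT − I = R$2,194,905.00.
DCL = contribution ÷ (EBIT − I) = R$4,354,441.00 ÷ R$2,194,905.00 = 1.9839.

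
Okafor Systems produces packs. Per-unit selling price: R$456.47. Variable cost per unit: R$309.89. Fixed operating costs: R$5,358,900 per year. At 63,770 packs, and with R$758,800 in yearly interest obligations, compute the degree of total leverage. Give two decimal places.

Contribution at this volume is 63,770 × R$146.58 = R$9,347,406.60.
Subtracting fixed costs: EBIT = R$9,347,406.60 − R$5,358,900 = R$3,988,506.60. Interest = R$758,800.00, so EBIT − I = R$3,229,706.60.
DCL = contribution ÷ (EBIT − I) = R$9,347,406.60 ÷ R$3,229,706.60 = 2.8942.

2.89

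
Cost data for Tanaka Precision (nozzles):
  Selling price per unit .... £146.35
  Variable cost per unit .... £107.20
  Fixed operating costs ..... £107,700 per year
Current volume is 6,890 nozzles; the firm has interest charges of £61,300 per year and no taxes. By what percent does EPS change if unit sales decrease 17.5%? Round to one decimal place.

Total contribution margin = 6,890 × £39.15 = £269,743.50.
EBIT = £269,743.50 − £107,700 = £162,043.50.
After interest of £61,300.00, pre-tax earnings = £100,743.50.
Degree of combined leverage = contribution ÷ (EBIT − I) = £269,743.50 ÷ £100,743.50 = 2.6775.
EPS therefore changes by 2.6775 × (-17.5%) = -46.9%.

-46.9%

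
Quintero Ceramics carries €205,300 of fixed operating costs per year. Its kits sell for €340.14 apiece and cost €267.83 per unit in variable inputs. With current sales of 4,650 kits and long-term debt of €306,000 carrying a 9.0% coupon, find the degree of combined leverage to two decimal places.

3.25

At 4,650 units, contribution = 4,650 × €72.31 = €336,241.50.
Operating income = contribution − fixed costs = €336,241.50 − €205,300 = €130,941.50. Interest = €27,540.00, so EBIT − I = €103,401.50.
Degree of total leverage = total CM / (EBIT − interest) = €336,241.50 / €103,401.50 = 3.2518.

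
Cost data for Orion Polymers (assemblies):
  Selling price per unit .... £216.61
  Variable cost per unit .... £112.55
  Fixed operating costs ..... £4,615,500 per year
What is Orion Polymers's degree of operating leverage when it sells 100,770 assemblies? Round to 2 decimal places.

Total contribution margin = 100,770 × £104.06 = £10,486,126.20.
Subtracting fixed costs: EBIT = £10,486,126.20 − £4,615,500 = £5,870,626.20.
Degree of operating leverage = £10,486,126.20 / £5,870,626.20 = 1.7862.

1.79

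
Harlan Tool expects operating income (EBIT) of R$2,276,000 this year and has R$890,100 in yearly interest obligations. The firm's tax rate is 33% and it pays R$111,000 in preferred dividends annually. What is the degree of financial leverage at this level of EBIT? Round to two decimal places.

1.87

Annual interest charges come to R$890,100.00.
Pre-tax preferred-dividend burden = R$111,000 ÷ (1 − 0.33) = R$165,671.64.
DFL = EBIT ÷ [EBIT − I − D_p/(1−t)] = R$2,276,000 ÷ [R$2,276,000 − R$890,100.00 − R$165,671.64] = R$2,276,000 ÷ R$1,220,228.36 = 1.8652.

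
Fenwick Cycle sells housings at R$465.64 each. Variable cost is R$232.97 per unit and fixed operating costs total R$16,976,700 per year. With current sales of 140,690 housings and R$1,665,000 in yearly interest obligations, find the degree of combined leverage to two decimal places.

2.32

Total contribution margin = 140,690 × R$232.67 = R$32,734,342.30.
EBIT = R$32,734,342.30 − R$16,976,700 = R$15,757,642.30. Interest = R$1,665,000.00, so EBIT − I = R$14,092,642.30.
Degree of total leverage = total CM / (EBIT − interest) = R$32,734,342.30 / R$14,092,642.30 = 2.3228.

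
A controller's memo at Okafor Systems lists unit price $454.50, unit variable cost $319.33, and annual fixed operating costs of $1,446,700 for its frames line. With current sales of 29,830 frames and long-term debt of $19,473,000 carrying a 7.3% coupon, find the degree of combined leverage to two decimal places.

3.46

At 29,830 units, contribution = 29,830 × $135.17 = $4,032,121.10.
Operating income = contribution − fixed costs = $4,032,121.10 − $1,446,700 = $2,585,421.10. Interest = $1,421,529.00, so EBIT − I = $1,163,892.10.
DCL = contribution ÷ (EBIT − I) = $4,032,121.10 ÷ $1,163,892.10 = 3.4643.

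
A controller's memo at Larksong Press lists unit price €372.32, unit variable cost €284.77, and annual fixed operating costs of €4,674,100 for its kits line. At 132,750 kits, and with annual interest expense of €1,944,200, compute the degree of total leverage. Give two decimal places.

2.32

At 132,750 units, contribution = 132,750 × €87.55 = €11,622,262.50.
EBIT = €11,622,262.50 − €4,674,100 = €6,948,162.50. Interest = €1,944,200.00, so EBIT − I = €5,003,962.50.
DCL = contribution ÷ (EBIT − I) = €11,622,262.50 ÷ €5,003,962.50 = 2.3226.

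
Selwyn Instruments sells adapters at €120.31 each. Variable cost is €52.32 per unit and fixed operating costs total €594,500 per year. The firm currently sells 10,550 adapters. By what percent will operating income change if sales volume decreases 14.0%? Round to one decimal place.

-81.8%

Total contribution margin = 10,550 × €67.99 = €717,294.50.
EBIT = €717,294.50 − €594,500 = €122,794.50.
Degree of operating leverage = €717,294.50 / €122,794.50 = 5.8414.
So EBIT moves 5.8414 × (-14.0%) = -81.8%.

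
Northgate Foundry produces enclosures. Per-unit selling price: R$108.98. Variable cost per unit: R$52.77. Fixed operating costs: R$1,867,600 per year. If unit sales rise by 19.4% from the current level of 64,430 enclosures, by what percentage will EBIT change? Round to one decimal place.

+40.1%

Total contribution margin = 64,430 × R$56.21 = R$3,621,610.30.
Operating income = contribution − fixed costs = R$3,621,610.30 − R$1,867,600 = R$1,754,010.30.
So DOL = total CM / EBIT = R$3,621,610.30 / R$1,754,010.30 = 2.0648.
So EBIT moves 2.0648 × (+19.4%) = +40.1%.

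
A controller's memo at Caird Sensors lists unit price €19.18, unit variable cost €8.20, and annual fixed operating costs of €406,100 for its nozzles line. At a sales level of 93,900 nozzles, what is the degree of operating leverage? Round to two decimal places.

1.65

Total contribution margin = 93,900 × €10.98 = €1,031,022.00.
Subtracting fixed costs: EBIT = €1,031,022.00 − €406,100 = €624,922.00.
Degree of operating leverage = €1,031,022.00 / €624,922.00 = 1.6498.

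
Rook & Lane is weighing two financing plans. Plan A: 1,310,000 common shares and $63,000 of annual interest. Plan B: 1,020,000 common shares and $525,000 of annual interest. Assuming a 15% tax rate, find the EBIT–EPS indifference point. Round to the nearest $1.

Set EPS_A = EPS_B: (EBIT − $63,000)(1 − 0.15) ÷ 1,310,000 = (EBIT − $525,000)(1 − 0.15) ÷ 1,020,000.
Cancelling (1 − t) and cross-multiplying: 1,020,000·(EBIT − 63,000) = 1,310,000·(EBIT − 525,000).
EBIT × (1,310,000 − 1,020,000) = 525,000 × 1,310,000 − 63,000 × 1,020,000 = 623,490,000,000, so EBIT = 623,490,000,000 ÷ 290,000 = 2,149,965.52.

$2,149,966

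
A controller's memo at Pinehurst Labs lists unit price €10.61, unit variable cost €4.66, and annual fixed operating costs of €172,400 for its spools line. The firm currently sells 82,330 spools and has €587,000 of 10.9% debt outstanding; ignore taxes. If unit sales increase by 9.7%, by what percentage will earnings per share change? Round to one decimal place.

At 82,330 units, contribution = 82,330 × €5.95 = €489,863.50.
Subtracting fixed costs: EBIT = €489,863.50 − €172,400 = €317,463.50.
After interest of €63,983.00, pre-tax earnings = €253,480.50.
DCL = total CM / (EBIT − I) = €489,863.50 / €253,480.50 = 1.9325.
EPS therefore changes by 1.9325 × (+9.7%) = +18.7%.

+18.7%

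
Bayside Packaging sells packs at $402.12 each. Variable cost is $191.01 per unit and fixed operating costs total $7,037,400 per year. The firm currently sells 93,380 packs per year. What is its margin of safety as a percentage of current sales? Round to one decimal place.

64.3%

Contribution margin per unit = $402.12 − $191.01 = $211.11. Break-even units = $7,037,400 ÷ $211.11 = 33,335.23; break-even revenue = 33,335.23 × $402.12 = $13,404,761.92.
Current sales = 93,380 × $402.12 = $37,549,965.60.
Margin of safety = ($37,549,965.60 − $13,404,761.92) ÷ $37,549,965.60 = 64.3%.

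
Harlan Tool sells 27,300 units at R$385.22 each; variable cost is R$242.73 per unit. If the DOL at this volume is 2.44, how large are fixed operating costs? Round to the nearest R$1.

R$2,295,724

At 27,300 units, contribution = 27,300 × R$142.49 = R$3,889,977.00.
Since DOL = CM ÷ EBIT, EBIT = R$3,889,977.00 ÷ 2.44 = R$1,594,252.87.
Fixed costs = CM − EBIT = R$3,889,977.00 − R$1,594,252.87 = R$2,295,724.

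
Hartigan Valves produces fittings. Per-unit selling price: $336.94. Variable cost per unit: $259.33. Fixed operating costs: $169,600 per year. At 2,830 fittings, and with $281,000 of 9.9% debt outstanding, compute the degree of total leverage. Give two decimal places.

9.89

Contribution at this volume is 2,830 × $77.61 = $219,636.30.
Subtracting fixed costs: EBIT = $219,636.30 − $169,600 = $50,036.30. Interest = $27,819.00, so EBIT − I = $22,217.30.
DCL = contribution ÷ (EBIT − I) = $219,636.30 ÷ $22,217.30 = 9.8858.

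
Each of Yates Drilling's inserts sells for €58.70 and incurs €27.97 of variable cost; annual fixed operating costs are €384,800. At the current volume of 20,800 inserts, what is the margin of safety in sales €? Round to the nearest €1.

€485,921

Contribution margin per unit = €58.70 − €27.97 = €30.73. Break-even units = €384,800 ÷ €30.73 = 12,521.97; break-even revenue = 12,521.97 × €58.70 = €735,039.38.
Current sales = 20,800 × €58.70 = €1,220,960.00.
Margin of safety = €1,220,960.00 − €735,039.38 = €485,921.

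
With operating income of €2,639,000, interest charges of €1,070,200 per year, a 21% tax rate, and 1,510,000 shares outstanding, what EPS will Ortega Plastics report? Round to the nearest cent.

€0.82

Interest = €1,070,200.00, so EBT = €2,639,000 − €1,070,200.00 = €1,568,800.00.
After tax at 21%: net income = €1,568,800.00 × 0.79 = €1,239,352.00.
EPS = €1,239,352.00 ÷ 1,510,000 = €0.82.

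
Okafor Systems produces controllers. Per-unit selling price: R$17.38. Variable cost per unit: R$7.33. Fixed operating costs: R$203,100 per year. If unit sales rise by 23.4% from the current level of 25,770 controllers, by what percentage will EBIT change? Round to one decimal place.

+108.4%

At 25,770 units, contribution = 25,770 × R$10.05 = R$258,988.50.
Subtracting fixed costs: EBIT = R$258,988.50 − R$203,100 = R$55,888.50.
DOL = contribution ÷ EBIT = R$258,988.50 ÷ R$55,888.50 = 4.6340.
So EBIT moves 4.6340 × (+23.4%) = +108.4%.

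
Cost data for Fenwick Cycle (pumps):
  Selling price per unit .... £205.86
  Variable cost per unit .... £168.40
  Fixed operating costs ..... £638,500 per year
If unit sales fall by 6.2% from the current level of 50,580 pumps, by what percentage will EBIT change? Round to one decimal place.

At 50,580 units, contribution = 50,580 × £37.46 = £1,894,726.80.
Subtracting fixed costs: EBIT = £1,894,726.80 − £638,500 = £1,256,226.80.
Degree of operating leverage = £1,894,726.80 / £1,256,226.80 = 1.5083.
So EBIT moves 1.5083 × (-6.2%) = -9.4%.

-9.4%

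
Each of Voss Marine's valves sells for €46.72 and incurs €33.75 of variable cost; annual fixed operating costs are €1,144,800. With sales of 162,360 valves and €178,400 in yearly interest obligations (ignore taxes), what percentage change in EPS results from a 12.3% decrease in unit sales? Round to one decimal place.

Total contribution margin = 162,360 × €12.97 = €2,105,809.20.
Subtracting fixed costs: EBIT = €2,105,809.20 − €1,144,800 = €961,009.20.
After interest of €178,400.00, pre-tax earnings = €782,609.20.
Degree of combined leverage = contribution ÷ (EBIT − I) = €2,105,809.20 ÷ €782,609.20 = 2.6908.
%ΔEPS = DCL × %ΔSales = 2.6908 × -12.3% = -33.1%.

-33.1%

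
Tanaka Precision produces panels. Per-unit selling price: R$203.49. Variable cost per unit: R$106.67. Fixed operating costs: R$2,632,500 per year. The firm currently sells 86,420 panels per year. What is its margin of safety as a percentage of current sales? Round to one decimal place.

68.5%

Each unit contributes R$203.49 − R$106.67 = R$96.82. Break-even units = R$2,632,500 ÷ R$96.82 = 27,189.63; break-even revenue = 27,189.63 × R$203.49 = R$5,532,817.86.
Actual sales revenue = 86,420 × R$203.49 = R$17,585,605.80.
Margin of safety = (R$17,585,605.80 − R$5,532,817.86) ÷ R$17,585,605.80 = 68.5%.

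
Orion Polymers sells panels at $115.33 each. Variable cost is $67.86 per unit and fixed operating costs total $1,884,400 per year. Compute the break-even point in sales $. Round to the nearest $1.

Contribution margin per unit = $115.33 − $67.86 = $47.47, a CM ratio of $47.47 ÷ $115.33 = 0.4116.
Break-even revenue = fixed costs × price ÷ CM = $1,884,400 × $115.33 ÷ $47.47 = $4,578,215.

$4,578,215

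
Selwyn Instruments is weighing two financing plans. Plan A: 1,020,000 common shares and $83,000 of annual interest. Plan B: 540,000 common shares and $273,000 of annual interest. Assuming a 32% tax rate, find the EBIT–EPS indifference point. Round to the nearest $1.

$486,750

At indifference, (EBIT − 83,000)(1 − t)/1,020,000 = (EBIT − 273,000)(1 − t)/540,000.
The (1 − t) factor cancels: (EBIT − 83,000) × 540,000 = (EBIT − 273,000) × 1,020,000.
Solving, EBIT = (273,000·1,020,000 − 83,000·540,000) / (1,020,000 − 540,000) = 233,640,000,000 / 480,000 = 486,750.00.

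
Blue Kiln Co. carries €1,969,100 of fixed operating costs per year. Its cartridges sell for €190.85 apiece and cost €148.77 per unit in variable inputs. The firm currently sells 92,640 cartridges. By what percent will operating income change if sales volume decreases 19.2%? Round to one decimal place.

-38.8%

At 92,640 units, contribution = 92,640 × €42.08 = €3,898,291.20.
Operating income = contribution − fixed costs = €3,898,291.20 − €1,969,100 = €1,929,191.20.
Degree of operating leverage = €3,898,291.20 / €1,929,191.20 = 2.0207.
%ΔEBIT = DOL × %ΔSales = 2.0207 × -19.2% = -38.8%.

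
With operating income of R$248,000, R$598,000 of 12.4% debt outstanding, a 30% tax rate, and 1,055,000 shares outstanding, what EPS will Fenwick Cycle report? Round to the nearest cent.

R$0.12

Pre-tax income = R$248,000 − R$74,152.00 = R$173,848.00.
Net income = R$173,848.00 × (1 − 0.30) = R$121,693.60.
Per share: R$121,693.60 / 1,055,000 shares = R$0.12.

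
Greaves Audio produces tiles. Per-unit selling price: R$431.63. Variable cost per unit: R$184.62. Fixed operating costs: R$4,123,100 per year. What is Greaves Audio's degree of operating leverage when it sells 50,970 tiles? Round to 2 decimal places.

At 50,970 units, contribution = 50,970 × R$247.01 = R$12,590,099.70.
Subtracting fixed costs: EBIT = R$12,590,099.70 − R$4,123,100 = R$8,466,999.70.
Degree of operating leverage = R$12,590,099.70 / R$8,466,999.70 = 1.4870.

1.49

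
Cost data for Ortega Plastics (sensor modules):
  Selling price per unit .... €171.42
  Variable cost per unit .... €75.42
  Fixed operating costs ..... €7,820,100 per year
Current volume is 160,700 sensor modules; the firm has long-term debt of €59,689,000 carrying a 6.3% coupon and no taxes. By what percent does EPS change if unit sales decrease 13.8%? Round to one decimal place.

Total contribution margin = 160,700 × €96.00 = €15,427,200.00.
EBIT = €15,427,200.00 − €7,820,100 = €7,607,100.00.
After interest of €3,760,407.00, pre-tax earnings = €3,846,693.00.
DCL = total CM / (EBIT − I) = €15,427,200.00 / €3,846,693.00 = 4.0105.
%ΔEPS = DCL × %ΔSales = 4.0105 × -13.8% = -55.3%.

-55.3%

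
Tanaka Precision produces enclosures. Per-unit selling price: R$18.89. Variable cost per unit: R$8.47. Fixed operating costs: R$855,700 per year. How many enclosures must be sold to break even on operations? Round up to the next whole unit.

Each unit contributes R$18.89 − R$8.47 = R$10.42.
Break-even Q = R$855,700 / R$10.42 = 82,120.92 → 82,121 enclosures.

82,121 enclosures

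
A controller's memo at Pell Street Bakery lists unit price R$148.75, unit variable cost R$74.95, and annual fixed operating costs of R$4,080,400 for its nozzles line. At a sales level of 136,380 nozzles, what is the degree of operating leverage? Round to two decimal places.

1.68

At 136,380 units, contribution = 136,380 × R$73.80 = R$10,064,844.00.
Operating income = contribution − fixed costs = R$10,064,844.00 − R$4,080,400 = R$5,984,444.00.
Degree of operating leverage = R$10,064,844.00 / R$5,984,444.00 = 1.6818.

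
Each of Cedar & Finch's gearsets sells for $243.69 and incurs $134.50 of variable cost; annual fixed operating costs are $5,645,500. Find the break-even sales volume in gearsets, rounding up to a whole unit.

51,704 gearsets

Unit CM = price − variable cost = $243.69 − $134.50 = $109.19.
Break-even Q = $5,645,500 / $109.19 = 51,703.45 → 51,704 gearsets.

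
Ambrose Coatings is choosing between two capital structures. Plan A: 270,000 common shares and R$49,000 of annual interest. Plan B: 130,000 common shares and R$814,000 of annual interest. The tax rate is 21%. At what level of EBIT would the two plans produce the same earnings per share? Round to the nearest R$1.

R$1,524,357

At indifference, (EBIT − 49,000)(1 − t)/270,000 = (EBIT − 814,000)(1 − t)/130,000.
Cancelling (1 − t) and cross-multiplying: 130,000·(EBIT − 49,000) = 270,000·(EBIT − 814,000).
EBIT × (270,000 − 130,000) = 814,000 × 270,000 − 49,000 × 130,000 = 213,410,000,000, so EBIT = 213,410,000,000 ÷ 140,000 = 1,524,357.14.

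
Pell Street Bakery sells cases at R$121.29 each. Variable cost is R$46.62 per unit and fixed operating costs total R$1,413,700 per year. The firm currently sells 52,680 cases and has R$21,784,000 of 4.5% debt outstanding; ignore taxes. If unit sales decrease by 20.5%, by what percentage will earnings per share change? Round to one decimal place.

At 52,680 units, contribution = 52,680 × R$74.67 = R$3,933,615.60.
Operating income = contribution − fixed costs = R$3,933,615.60 − R$1,413,700 = R$2,519,915.60.
Interest = R$980,280.00, so EBIT − I = R$1,539,635.60.
Degree of combined leverage = contribution ÷ (EBIT − I) = R$3,933,615.60 ÷ R$1,539,635.60 = 2.5549.
EPS therefore changes by 2.5549 × (-20.5%) = -52.4%.

-52.4%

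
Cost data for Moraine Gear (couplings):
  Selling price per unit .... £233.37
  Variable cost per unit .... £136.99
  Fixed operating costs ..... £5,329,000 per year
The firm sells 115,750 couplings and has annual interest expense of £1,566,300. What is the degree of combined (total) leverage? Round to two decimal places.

2.62

Total contribution margin = 115,750 × £96.38 = £11,155,985.00.
EBIT = £11,155,985.00 − £5,329,000 = £5,826,985.00. Interest = £1,566,300.00, so EBIT − I = £4,260,685.00.
Degree of total leverage = total CM / (EBIT − interest) = £11,155,985.00 / £4,260,685.00 = 2.6184.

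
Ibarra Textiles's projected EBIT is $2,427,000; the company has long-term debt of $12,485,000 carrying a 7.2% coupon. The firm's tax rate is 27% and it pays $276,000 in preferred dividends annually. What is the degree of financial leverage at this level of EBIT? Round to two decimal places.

Interest = $898,920.00.
Pre-tax preferred-dividend burden = $276,000 ÷ (1 − 0.27) = $378,082.19.
DFL = EBIT ÷ [EBIT − I − D_p/(1−t)] = $2,427,000 ÷ [$2,427,000 − $898,920.00 − $378,082.19] = $2,427,000 ÷ $1,149,997.81 = 2.1104.

2.11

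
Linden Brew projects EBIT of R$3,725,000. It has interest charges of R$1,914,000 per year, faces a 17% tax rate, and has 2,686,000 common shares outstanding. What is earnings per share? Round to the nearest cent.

Pre-tax income = R$3,725,000 − R$1,914,000.00 = R$1,811,000.00.
After tax at 17%: net income = R$1,811,000.00 × 0.83 = R$1,503,130.00.
EPS = R$1,503,130.00 ÷ 2,686,000 = R$0.56.

R$0.56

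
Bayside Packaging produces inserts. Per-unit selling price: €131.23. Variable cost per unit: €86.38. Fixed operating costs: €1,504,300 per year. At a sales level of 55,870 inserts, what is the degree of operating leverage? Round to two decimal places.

Total contribution margin = 55,870 × €44.85 = €2,505,769.50.
Operating income = contribution − fixed costs = €2,505,769.50 − €1,504,300 = €1,001,469.50.
Degree of operating leverage = €2,505,769.50 / €1,001,469.50 = 2.5021.

2.50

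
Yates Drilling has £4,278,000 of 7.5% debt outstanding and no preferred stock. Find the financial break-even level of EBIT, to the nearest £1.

£320,850

Annual interest = 7.5% × £4,278,000 = £320,850.00.
Without preferred stock the financial break-even is simply EBIT = interest = £320,850.00.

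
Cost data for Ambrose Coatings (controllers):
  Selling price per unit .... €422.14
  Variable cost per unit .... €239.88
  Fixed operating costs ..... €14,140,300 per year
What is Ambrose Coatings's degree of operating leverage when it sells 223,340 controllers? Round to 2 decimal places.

Total contribution margin = 223,340 × €182.26 = €40,705,948.40.
EBIT = €40,705,948.40 − €14,140,300 = €26,565,648.40.
So DOL = total CM / EBIT = €40,705,948.40 / €26,565,648.40 = 1.5323.

1.53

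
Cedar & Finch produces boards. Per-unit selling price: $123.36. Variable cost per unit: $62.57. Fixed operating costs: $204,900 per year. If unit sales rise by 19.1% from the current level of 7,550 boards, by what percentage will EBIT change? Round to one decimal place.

+34.5%

At 7,550 units, contribution = 7,550 × $60.79 = $458,964.50.
Operating income = contribution − fixed costs = $458,964.50 − $204,900 = $254,064.50.
Degree of operating leverage = $458,964.50 / $254,064.50 = 1.8065.
Operating income changes by 1.8065 × +19.1% = +34.5%.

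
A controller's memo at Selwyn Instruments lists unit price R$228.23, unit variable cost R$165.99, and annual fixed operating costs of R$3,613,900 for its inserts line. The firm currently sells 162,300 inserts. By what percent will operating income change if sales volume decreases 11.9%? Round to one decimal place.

-18.5%

At 162,300 units, contribution = 162,300 × R$62.24 = R$10,101,552.00.
Subtracting fixed costs: EBIT = R$10,101,552.00 − R$3,613,900 = R$6,487,652.00.
Degree of operating leverage = R$10,101,552.00 / R$6,487,652.00 = 1.5570.
%ΔEBIT = DOL × %ΔSales = 1.5570 × -11.9% = -18.5%.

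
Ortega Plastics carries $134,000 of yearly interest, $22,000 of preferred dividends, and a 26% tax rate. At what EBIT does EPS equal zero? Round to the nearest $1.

$163,730

Grossing the preferred dividend up to pre-tax terms: $22,000 / (1 − 0.26) = $29,729.73.
Financial break-even EBIT = interest + D_p ÷ (1 − t) = $134,000 + $29,729.73 = $163,729.73.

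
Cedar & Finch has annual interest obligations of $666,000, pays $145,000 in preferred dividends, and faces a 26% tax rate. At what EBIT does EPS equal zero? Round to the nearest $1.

Preferred dividends are paid after tax, so their pre-tax equivalent is $145,000 ÷ (1 − 0.26) = $195,945.95.
Financial break-even EBIT = interest + D_p ÷ (1 − t) = $666,000 + $195,945.95 = $861,945.95.

$861,946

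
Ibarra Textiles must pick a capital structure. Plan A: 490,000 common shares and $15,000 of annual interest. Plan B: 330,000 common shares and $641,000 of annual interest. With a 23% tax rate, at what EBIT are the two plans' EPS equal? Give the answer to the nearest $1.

$1,932,125

Set EPS_A = EPS_B: (EBIT − $15,000)(1 − 0.23) ÷ 490,000 = (EBIT − $641,000)(1 − 0.23) ÷ 330,000.
The (1 − t) factor cancels: (EBIT − 15,000) × 330,000 = (EBIT − 641,000) × 490,000.
EBIT × (490,000 − 330,000) = 641,000 × 490,000 − 15,000 × 330,000 = 309,140,000,000, so EBIT = 309,140,000,000 ÷ 160,000 = 1,932,125.00.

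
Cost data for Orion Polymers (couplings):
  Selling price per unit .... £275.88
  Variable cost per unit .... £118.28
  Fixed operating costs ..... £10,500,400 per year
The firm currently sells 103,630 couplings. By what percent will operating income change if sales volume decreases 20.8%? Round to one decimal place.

At 103,630 units, contribution = 103,630 × £157.60 = £16,332,088.00.
Subtracting fixed costs: EBIT = £16,332,088.00 − £10,500,400 = £5,831,688.00.
Degree of operating leverage = £16,332,088.00 / £5,831,688.00 = 2.8006.
%ΔEBIT = DOL × %ΔSales = 2.8006 × -20.8% = -58.3%.

-58.3%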